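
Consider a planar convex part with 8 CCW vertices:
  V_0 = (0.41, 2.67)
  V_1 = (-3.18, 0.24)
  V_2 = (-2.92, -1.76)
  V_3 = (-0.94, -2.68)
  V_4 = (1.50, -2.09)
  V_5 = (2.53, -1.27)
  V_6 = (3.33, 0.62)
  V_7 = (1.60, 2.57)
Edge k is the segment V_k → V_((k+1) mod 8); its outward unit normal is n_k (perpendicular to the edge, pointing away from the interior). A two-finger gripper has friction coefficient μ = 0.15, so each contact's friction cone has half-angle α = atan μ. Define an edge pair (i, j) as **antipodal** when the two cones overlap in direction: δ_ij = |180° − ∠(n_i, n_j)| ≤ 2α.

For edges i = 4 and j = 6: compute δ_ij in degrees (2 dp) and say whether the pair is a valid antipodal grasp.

α = atan 0.15 = 8.53°;  2α = 17.06°
edge 4: e_4 = (+1.03, +0.82);  n_4 = (+0.6228, -0.7823)
edge 6: e_6 = (-1.73, +1.95);  n_6 = (+0.7480, +0.6636)
∠(n_4, n_6) = 93.05°
δ = |180° − 93.05°| = 86.95°
86.95° > 2α = 17.06°  →  invalid

δ = 86.95°, invalid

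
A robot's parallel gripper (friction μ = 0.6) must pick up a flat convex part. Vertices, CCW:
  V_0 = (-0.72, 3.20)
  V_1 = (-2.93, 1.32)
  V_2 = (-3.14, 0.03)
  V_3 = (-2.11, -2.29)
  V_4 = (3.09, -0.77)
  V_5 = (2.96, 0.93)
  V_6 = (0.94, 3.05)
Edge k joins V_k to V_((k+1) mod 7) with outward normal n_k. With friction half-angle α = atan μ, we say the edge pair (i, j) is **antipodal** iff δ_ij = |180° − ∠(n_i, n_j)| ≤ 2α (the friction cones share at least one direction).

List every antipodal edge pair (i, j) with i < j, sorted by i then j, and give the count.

count = 8; pairs: (0,3), (0,4), (1,4), (1,5), (2,4), (2,5), (2,6), (3,6)

α = atan 0.6 = 30.96°;  2α = 61.93°
n_0 = (-0.6479, +0.7617)
n_1 = (-0.9870, +0.1607)
n_2 = (-0.9140, -0.4058)
n_3 = (+0.2806, -0.9598)
n_4 = (+0.9971, +0.0762)
n_5 = (+0.7240, +0.6898)
n_6 = (+0.0900, +0.9959)
  (0,1): δ = 139.63°  ·
  (0,2): δ = 106.45°  ·
  (0,3): δ = 24.09°  ✓
  (0,4): δ = 53.99°  ✓
  (0,5): δ = 93.23°  ·
  (0,6): δ = 134.45°  ·
  (1,2): δ = 146.81°  ·
  (1,3): δ = 64.46°  ·
  (1,4): δ = 13.62°  ✓
  (1,5): δ = 52.86°  ✓
  (1,6): δ = 94.08°  ·
  (2,3): δ = 97.65°  ·
  (2,4): δ = 19.57°  ✓
  (2,5): δ = 19.68°  ✓
  (2,6): δ = 60.90°  ✓
  (3,4): δ = 101.92°  ·
  (3,5): δ = 62.68°  ·
  (3,6): δ = 21.46°  ✓
  (4,5): δ = 140.76°  ·
  (4,6): δ = 99.54°  ·
  (5,6): δ = 138.78°  ·
antipodal pairs: 8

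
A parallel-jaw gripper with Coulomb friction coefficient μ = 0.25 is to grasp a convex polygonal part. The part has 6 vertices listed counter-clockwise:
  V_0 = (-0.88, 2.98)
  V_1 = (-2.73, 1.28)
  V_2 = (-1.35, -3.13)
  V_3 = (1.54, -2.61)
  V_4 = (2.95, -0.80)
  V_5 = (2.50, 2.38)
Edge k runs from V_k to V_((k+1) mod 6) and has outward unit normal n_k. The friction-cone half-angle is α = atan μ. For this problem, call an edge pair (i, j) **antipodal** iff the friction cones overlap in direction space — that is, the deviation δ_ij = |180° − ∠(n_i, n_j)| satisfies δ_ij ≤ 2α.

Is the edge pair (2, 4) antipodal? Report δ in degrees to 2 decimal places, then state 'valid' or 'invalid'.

α = atan 0.25 = 14.04°;  2α = 28.07°
edge 2: e_2 = (+2.89, +0.52);  n_2 = (+0.1771, -0.9842)
edge 4: e_4 = (-0.45, +3.18);  n_4 = (+0.9901, +0.1401)
∠(n_2, n_4) = 87.85°
δ = |180° − 87.85°| = 92.15°
92.15° > 2α = 28.07°  →  invalid

δ = 92.15°, invalid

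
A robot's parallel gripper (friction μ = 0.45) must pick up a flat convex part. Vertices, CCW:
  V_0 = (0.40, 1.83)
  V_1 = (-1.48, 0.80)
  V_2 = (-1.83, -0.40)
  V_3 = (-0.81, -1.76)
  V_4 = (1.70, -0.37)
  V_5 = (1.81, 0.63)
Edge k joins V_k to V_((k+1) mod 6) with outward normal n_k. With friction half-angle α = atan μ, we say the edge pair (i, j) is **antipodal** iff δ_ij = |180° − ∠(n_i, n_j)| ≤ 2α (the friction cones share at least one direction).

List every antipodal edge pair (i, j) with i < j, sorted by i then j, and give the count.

count = 5; pairs: (0,3), (1,3), (1,4), (2,4), (2,5)

α = atan 0.45 = 24.23°;  2α = 48.46°
n_0 = (-0.4805, +0.8770)
n_1 = (-0.9600, +0.2800)
n_2 = (-0.8000, -0.6000)
n_3 = (+0.4845, -0.8748)
n_4 = (+0.9940, -0.1093)
n_5 = (+0.6481, +0.7615)
  (0,1): δ = 134.98°  ·
  (0,2): δ = 81.85°  ·
  (0,3): δ = 0.26°  ✓
  (0,4): δ = 55.01°  ·
  (0,5): δ = 110.88°  ·
  (1,2): δ = 126.87°  ·
  (1,3): δ = 44.76°  ✓
  (1,4): δ = 9.98°  ✓
  (1,5): δ = 65.86°  ·
  (2,3): δ = 97.89°  ·
  (2,4): δ = 43.15°  ✓
  (2,5): δ = 12.73°  ✓
  (3,4): δ = 125.25°  ·
  (3,5): δ = 69.38°  ·
  (4,5): δ = 124.12°  ·
antipodal pairs: 5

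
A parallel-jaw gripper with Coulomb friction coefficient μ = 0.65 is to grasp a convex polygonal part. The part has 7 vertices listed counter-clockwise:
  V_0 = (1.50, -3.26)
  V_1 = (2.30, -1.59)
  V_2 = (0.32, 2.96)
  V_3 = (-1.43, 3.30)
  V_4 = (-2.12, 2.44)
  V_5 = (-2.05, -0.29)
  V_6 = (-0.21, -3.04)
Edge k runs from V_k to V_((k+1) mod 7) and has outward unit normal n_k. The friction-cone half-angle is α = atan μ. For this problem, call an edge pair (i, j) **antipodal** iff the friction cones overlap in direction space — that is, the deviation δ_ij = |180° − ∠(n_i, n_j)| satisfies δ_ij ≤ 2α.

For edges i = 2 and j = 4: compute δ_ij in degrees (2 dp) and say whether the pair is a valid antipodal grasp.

α = atan 0.65 = 33.02°;  2α = 66.05°
edge 2: e_2 = (-1.75, +0.34);  n_2 = (+0.1907, +0.9816)
edge 4: e_4 = (+0.07, -2.73);  n_4 = (-0.9997, -0.0256)
∠(n_2, n_4) = 102.46°
δ = |180° − 102.46°| = 77.54°
77.54° > 2α = 66.05°  →  invalid

δ = 77.54°, invalid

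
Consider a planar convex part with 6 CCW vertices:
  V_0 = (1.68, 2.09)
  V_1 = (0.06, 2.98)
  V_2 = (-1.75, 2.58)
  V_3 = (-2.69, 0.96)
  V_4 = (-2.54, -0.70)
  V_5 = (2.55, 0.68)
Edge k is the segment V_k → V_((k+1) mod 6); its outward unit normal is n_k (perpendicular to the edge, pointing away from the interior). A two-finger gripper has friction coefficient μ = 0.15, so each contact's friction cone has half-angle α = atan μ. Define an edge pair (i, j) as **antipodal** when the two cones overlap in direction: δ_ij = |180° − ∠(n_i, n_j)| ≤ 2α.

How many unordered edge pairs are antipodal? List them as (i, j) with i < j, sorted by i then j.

α = atan 0.15 = 8.53°;  2α = 17.06°
n_0 = (+0.4815, +0.8764)
n_1 = (-0.2158, +0.9764)
n_2 = (-0.8649, +0.5019)
n_3 = (-0.9959, -0.0900)
n_4 = (+0.2617, -0.9652)
n_5 = (+0.8510, +0.5251)
  (0,1): δ = 138.75°  ·
  (0,2): δ = 91.34°  ·
  (0,3): δ = 56.05°  ·
  (0,4): δ = 43.95°  ·
  (0,5): δ = 150.46°  ·
  (1,2): δ = 132.59°  ·
  (1,3): δ = 97.30°  ·
  (1,4): δ = 2.71°  ✓
  (1,5): δ = 109.21°  ·
  (2,3): δ = 144.71°  ·
  (2,4): δ = 44.71°  ·
  (2,5): δ = 61.80°  ·
  (3,4): δ = 79.99°  ·
  (3,5): δ = 26.51°  ·
  (4,5): δ = 73.49°  ·
antipodal pairs: 1

count = 1; pairs: (1,4)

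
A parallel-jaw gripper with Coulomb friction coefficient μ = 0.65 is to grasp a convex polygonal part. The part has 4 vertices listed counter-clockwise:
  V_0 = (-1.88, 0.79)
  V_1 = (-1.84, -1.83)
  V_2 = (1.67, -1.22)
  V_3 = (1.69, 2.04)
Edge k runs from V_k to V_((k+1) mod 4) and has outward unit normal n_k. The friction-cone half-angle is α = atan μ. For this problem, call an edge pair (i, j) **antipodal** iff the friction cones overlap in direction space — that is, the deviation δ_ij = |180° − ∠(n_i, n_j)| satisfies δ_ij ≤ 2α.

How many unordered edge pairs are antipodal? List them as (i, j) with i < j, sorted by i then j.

count = 2; pairs: (0,2), (1,3)

α = atan 0.65 = 33.02°;  2α = 66.05°
n_0 = (-0.9999, -0.0153)
n_1 = (+0.1712, -0.9852)
n_2 = (+1.0000, -0.0061)
n_3 = (-0.3305, +0.9438)
  (0,1): δ = 81.02°  ·
  (0,2): δ = 1.23°  ✓
  (0,3): δ = 108.42°  ·
  (1,2): δ = 100.21°  ·
  (1,3): δ = 9.44°  ✓
  (2,3): δ = 70.35°  ·
antipodal pairs: 2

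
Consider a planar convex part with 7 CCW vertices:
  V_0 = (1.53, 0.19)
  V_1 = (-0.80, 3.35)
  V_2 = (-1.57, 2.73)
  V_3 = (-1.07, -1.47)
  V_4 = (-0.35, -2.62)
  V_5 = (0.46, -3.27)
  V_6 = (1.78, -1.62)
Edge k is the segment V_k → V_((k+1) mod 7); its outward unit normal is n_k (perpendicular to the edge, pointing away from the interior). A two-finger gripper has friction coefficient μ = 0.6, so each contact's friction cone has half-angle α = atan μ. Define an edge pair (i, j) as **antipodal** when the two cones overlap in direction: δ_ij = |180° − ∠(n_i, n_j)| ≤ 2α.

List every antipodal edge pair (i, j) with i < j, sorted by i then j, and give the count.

α = atan 0.6 = 30.96°;  2α = 61.93°
n_0 = (+0.8049, +0.5935)
n_1 = (-0.6272, +0.7789)
n_2 = (-0.9930, -0.1182)
n_3 = (-0.8476, -0.5307)
n_4 = (-0.6259, -0.7799)
n_5 = (+0.7809, -0.6247)
n_6 = (+0.9906, +0.1368)
  (0,1): δ = 87.56°  ·
  (0,2): δ = 29.61°  ✓
  (0,3): δ = 4.35°  ✓
  (0,4): δ = 14.85°  ✓
  (0,5): δ = 104.94°  ·
  (0,6): δ = 151.46°  ·
  (1,2): δ = 122.05°  ·
  (1,3): δ = 96.79°  ·
  (1,4): δ = 77.59°  ·
  (1,5): δ = 12.50°  ✓
  (1,6): δ = 59.02°  ✓
  (2,3): δ = 154.74°  ·
  (2,4): δ = 135.53°  ·
  (2,5): δ = 45.45°  ✓
  (2,6): δ = 1.08°  ✓
  (3,4): δ = 160.80°  ·
  (3,5): δ = 70.71°  ·
  (3,6): δ = 24.19°  ✓
  (4,5): δ = 89.91°  ·
  (4,6): δ = 43.39°  ✓
  (5,6): δ = 133.48°  ·
antipodal pairs: 9

count = 9; pairs: (0,2), (0,3), (0,4), (1,5), (1,6), (2,5), (2,6), (3,6), (4,6)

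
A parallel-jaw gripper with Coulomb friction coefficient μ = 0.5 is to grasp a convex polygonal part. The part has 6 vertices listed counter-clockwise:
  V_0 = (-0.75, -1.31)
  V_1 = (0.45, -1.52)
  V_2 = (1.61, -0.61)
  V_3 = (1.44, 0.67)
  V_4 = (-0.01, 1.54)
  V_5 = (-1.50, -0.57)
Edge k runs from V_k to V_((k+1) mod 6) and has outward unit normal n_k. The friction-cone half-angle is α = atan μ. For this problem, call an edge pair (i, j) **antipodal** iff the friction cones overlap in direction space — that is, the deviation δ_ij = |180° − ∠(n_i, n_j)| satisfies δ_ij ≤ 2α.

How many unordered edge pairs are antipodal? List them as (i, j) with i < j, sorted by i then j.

count = 5; pairs: (0,3), (1,4), (2,4), (2,5), (3,5)

α = atan 0.5 = 26.57°;  2α = 53.13°
n_0 = (-0.1724, -0.9850)
n_1 = (+0.6172, -0.7868)
n_2 = (+0.9913, +0.1317)
n_3 = (+0.5145, +0.8575)
n_4 = (-0.8169, +0.5768)
n_5 = (-0.7023, -0.7118)
  (0,1): δ = 131.96°  ·
  (0,2): δ = 72.51°  ·
  (0,3): δ = 21.04°  ✓
  (0,4): δ = 64.70°  ·
  (0,5): δ = 145.31°  ·
  (1,2): δ = 120.55°  ·
  (1,3): δ = 69.08°  ·
  (1,4): δ = 16.66°  ✓
  (1,5): δ = 97.27°  ·
  (2,3): δ = 128.53°  ·
  (2,4): δ = 42.79°  ✓
  (2,5): δ = 37.82°  ✓
  (3,4): δ = 94.26°  ·
  (3,5): δ = 13.65°  ✓
  (4,5): δ = 99.39°  ·
antipodal pairs: 5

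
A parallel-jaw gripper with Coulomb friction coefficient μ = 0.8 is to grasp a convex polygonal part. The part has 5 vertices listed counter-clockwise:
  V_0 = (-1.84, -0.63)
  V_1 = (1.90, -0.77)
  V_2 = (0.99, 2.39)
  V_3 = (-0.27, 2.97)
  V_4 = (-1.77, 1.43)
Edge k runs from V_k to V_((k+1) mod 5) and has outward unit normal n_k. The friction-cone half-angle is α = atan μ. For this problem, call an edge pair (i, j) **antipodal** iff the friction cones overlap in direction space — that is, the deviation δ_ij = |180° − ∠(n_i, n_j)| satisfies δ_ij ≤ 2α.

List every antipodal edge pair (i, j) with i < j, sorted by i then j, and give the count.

count = 6; pairs: (0,1), (0,2), (0,3), (1,3), (1,4), (2,4)

α = atan 0.8 = 38.66°;  2α = 77.32°
n_0 = (-0.0374, -0.9993)
n_1 = (+0.9609, +0.2767)
n_2 = (+0.4181, +0.9084)
n_3 = (-0.7163, +0.6977)
n_4 = (-0.9994, +0.0340)
  (0,1): δ = 71.79°  ✓
  (0,2): δ = 22.57°  ✓
  (0,3): δ = 47.90°  ✓
  (0,4): δ = 90.20°  ·
  (1,2): δ = 130.78°  ·
  (1,3): δ = 60.31°  ✓
  (1,4): δ = 18.01°  ✓
  (2,3): δ = 109.53°  ·
  (2,4): δ = 67.23°  ✓
  (3,4): δ = 137.70°  ·
antipodal pairs: 6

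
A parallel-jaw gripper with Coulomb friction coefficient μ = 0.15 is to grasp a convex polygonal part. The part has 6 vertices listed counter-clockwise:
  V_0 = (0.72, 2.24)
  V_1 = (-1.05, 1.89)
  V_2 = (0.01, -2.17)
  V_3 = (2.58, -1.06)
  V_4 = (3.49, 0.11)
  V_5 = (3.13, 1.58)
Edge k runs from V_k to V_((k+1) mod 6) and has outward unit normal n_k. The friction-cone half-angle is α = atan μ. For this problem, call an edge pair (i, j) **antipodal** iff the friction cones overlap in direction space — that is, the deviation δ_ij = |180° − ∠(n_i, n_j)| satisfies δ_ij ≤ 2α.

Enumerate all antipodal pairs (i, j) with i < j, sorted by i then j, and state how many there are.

count = 2; pairs: (0,2), (1,4)

α = atan 0.15 = 8.53°;  2α = 17.06°
n_0 = (-0.1940, +0.9810)
n_1 = (-0.9676, -0.2526)
n_2 = (+0.3965, -0.9180)
n_3 = (+0.7894, -0.6139)
n_4 = (+0.9713, +0.2379)
n_5 = (+0.2641, +0.9645)
  (0,1): δ = 86.55°  ·
  (0,2): δ = 12.17°  ✓
  (0,3): δ = 40.94°  ·
  (0,4): δ = 92.58°  ·
  (0,5): δ = 153.50°  ·
  (1,2): δ = 81.27°  ·
  (1,3): δ = 52.51°  ·
  (1,4): δ = 0.87°  ✓
  (1,5): δ = 60.05°  ·
  (2,3): δ = 151.23°  ·
  (2,4): δ = 99.60°  ·
  (2,5): δ = 38.68°  ·
  (3,4): δ = 128.36°  ·
  (3,5): δ = 67.44°  ·
  (4,5): δ = 119.08°  ·
antipodal pairs: 2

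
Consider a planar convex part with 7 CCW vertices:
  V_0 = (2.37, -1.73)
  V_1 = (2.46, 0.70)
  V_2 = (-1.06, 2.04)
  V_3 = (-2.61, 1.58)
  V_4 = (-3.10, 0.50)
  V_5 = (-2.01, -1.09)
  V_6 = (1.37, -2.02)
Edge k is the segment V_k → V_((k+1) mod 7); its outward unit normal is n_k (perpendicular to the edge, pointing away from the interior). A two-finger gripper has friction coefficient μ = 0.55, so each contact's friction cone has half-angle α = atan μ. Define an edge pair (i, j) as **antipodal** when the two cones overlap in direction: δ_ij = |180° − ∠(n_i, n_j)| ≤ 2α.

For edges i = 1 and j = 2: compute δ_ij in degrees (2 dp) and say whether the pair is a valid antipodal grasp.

δ = 142.63°, invalid

α = atan 0.55 = 28.81°;  2α = 57.62°
edge 1: e_1 = (-3.52, +1.34);  n_1 = (+0.3558, +0.9346)
edge 2: e_2 = (-1.55, -0.46);  n_2 = (-0.2845, +0.9587)
∠(n_1, n_2) = 37.37°
δ = |180° − 37.37°| = 142.63°
142.63° > 2α = 57.62°  →  invalid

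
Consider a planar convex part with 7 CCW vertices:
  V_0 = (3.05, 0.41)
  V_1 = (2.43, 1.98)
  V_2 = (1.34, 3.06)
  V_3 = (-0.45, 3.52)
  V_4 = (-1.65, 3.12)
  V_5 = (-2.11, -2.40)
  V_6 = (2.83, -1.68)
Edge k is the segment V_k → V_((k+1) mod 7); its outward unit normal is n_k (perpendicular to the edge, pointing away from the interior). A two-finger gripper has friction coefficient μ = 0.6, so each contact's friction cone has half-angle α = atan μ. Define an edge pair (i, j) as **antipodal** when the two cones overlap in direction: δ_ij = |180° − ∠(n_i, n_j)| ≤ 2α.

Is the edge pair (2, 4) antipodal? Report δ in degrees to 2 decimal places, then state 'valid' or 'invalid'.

δ = 80.35°, invalid

α = atan 0.6 = 30.96°;  2α = 61.93°
edge 2: e_2 = (-1.79, +0.46);  n_2 = (+0.2489, +0.9685)
edge 4: e_4 = (-0.46, -5.52);  n_4 = (-0.9965, +0.0830)
∠(n_2, n_4) = 99.65°
δ = |180° − 99.65°| = 80.35°
80.35° > 2α = 61.93°  →  invalid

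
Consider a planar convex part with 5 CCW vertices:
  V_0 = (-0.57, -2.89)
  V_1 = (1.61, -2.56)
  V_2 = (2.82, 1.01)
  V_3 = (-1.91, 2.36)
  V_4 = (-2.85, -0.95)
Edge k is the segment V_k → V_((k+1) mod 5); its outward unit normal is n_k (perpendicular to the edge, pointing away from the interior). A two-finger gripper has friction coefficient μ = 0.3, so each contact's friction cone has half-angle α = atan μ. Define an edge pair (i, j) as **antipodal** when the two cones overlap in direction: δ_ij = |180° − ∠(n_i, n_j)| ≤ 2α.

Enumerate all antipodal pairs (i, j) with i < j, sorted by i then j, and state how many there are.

α = atan 0.3 = 16.70°;  2α = 33.40°
n_0 = (+0.1497, -0.9887)
n_1 = (+0.9471, -0.3210)
n_2 = (+0.2745, +0.9616)
n_3 = (-0.9620, +0.2732)
n_4 = (-0.6480, -0.7616)
  (0,1): δ = 117.33°  ·
  (0,2): δ = 24.54°  ✓
  (0,3): δ = 65.54°  ·
  (0,4): δ = 131.00°  ·
  (1,2): δ = 87.21°  ·
  (1,3): δ = 2.87°  ✓
  (1,4): δ = 68.33°  ·
  (2,3): δ = 89.92°  ·
  (2,4): δ = 24.46°  ✓
  (3,4): δ = 114.54°  ·
antipodal pairs: 3

count = 3; pairs: (0,2), (1,3), (2,4)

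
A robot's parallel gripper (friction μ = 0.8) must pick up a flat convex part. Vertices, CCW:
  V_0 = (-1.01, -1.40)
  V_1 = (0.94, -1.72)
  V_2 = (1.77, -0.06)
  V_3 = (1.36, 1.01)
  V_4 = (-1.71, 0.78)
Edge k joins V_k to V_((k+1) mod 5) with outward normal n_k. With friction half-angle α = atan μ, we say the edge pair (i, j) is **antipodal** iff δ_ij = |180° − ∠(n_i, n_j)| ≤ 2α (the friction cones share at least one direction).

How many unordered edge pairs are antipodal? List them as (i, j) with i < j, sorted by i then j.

α = atan 0.8 = 38.66°;  2α = 77.32°
n_0 = (-0.1619, -0.9868)
n_1 = (+0.8944, -0.4472)
n_2 = (+0.9338, +0.3578)
n_3 = (-0.0747, +0.9972)
n_4 = (-0.9521, -0.3057)
  (0,1): δ = 107.25°  ·
  (0,2): δ = 59.71°  ✓
  (0,3): δ = 13.60°  ✓
  (0,4): δ = 117.12°  ·
  (1,2): δ = 132.47°  ·
  (1,3): δ = 59.15°  ✓
  (1,4): δ = 44.37°  ✓
  (2,3): δ = 106.68°  ·
  (2,4): δ = 3.16°  ✓
  (3,4): δ = 76.48°  ✓
antipodal pairs: 6

count = 6; pairs: (0,2), (0,3), (1,3), (1,4), (2,4), (3,4)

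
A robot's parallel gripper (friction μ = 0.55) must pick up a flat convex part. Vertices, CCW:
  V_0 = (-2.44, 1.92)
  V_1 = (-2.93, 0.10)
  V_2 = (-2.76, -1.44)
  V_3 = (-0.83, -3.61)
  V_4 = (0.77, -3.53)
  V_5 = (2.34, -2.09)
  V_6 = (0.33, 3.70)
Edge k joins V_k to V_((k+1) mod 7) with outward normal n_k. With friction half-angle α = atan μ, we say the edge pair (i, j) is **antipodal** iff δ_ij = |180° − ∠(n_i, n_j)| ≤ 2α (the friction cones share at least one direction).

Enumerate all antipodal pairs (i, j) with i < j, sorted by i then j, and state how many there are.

count = 7; pairs: (0,4), (0,5), (1,4), (1,5), (2,5), (3,6), (4,6)

α = atan 0.55 = 28.81°;  2α = 57.62°
n_0 = (-0.9656, +0.2600)
n_1 = (-0.9940, -0.1097)
n_2 = (-0.7472, -0.6646)
n_3 = (+0.0499, -0.9988)
n_4 = (+0.6759, -0.7370)
n_5 = (+0.9447, +0.3280)
n_6 = (-0.5406, +0.8413)
  (0,1): δ = 158.63°  ·
  (0,2): δ = 123.28°  ·
  (0,3): δ = 72.07°  ·
  (0,4): δ = 32.40°  ✓
  (0,5): δ = 34.21°  ✓
  (0,6): δ = 137.79°  ·
  (1,2): δ = 144.65°  ·
  (1,3): δ = 93.44°  ·
  (1,4): δ = 53.77°  ✓
  (1,5): δ = 12.85°  ✓
  (1,6): δ = 116.43°  ·
  (2,3): δ = 128.79°  ·
  (2,4): δ = 89.12°  ·
  (2,5): δ = 22.51°  ✓
  (2,6): δ = 81.07°  ·
  (3,4): δ = 140.34°  ·
  (3,5): δ = 73.72°  ·
  (3,6): δ = 29.86°  ✓
  (4,5): δ = 113.38°  ·
  (4,6): δ = 9.80°  ✓
  (5,6): δ = 76.42°  ·
antipodal pairs: 7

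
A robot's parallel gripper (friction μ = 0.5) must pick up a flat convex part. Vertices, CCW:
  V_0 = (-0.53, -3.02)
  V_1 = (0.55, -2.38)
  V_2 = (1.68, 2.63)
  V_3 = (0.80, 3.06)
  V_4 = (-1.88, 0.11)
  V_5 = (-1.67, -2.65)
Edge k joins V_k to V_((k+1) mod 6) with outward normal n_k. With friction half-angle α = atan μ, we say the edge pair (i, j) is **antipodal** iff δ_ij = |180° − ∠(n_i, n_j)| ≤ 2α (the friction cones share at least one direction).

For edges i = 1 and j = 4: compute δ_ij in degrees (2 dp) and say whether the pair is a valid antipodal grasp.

α = atan 0.5 = 26.57°;  2α = 53.13°
edge 1: e_1 = (+1.13, +5.01);  n_1 = (+0.9755, -0.2200)
edge 4: e_4 = (+0.21, -2.76);  n_4 = (-0.9971, -0.0759)
∠(n_1, n_4) = 162.94°
δ = |180° − 162.94°| = 17.06°
17.06° ≤ 2α = 53.13°  →  valid

δ = 17.06°, valid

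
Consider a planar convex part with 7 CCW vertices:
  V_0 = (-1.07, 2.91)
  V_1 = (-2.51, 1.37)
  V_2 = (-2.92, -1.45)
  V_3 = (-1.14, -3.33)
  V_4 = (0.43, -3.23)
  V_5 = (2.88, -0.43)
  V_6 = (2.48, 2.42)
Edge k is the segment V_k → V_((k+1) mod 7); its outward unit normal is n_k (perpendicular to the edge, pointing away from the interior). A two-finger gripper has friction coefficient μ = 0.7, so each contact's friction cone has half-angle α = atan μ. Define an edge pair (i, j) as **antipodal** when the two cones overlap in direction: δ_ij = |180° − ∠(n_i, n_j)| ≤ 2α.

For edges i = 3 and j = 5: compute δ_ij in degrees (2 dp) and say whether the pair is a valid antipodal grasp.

δ = 85.66°, invalid

α = atan 0.7 = 34.99°;  2α = 69.98°
edge 3: e_3 = (+1.57, +0.10);  n_3 = (+0.0636, -0.9980)
edge 5: e_5 = (-0.40, +2.85);  n_5 = (+0.9903, +0.1390)
∠(n_3, n_5) = 94.34°
δ = |180° − 94.34°| = 85.66°
85.66° > 2α = 69.98°  →  invalid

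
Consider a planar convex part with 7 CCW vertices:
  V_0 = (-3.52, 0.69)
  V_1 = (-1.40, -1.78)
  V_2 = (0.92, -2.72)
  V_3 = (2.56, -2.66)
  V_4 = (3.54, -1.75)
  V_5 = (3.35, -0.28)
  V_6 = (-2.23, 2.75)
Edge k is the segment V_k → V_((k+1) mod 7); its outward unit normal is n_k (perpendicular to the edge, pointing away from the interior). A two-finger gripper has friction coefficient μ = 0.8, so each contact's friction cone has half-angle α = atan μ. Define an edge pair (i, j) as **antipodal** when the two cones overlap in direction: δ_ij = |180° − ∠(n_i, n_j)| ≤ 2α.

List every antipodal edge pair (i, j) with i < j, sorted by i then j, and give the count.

α = atan 0.8 = 38.66°;  2α = 77.32°
n_0 = (-0.7588, -0.6513)
n_1 = (-0.3755, -0.9268)
n_2 = (+0.0366, -0.9993)
n_3 = (+0.6805, -0.7328)
n_4 = (+0.9918, +0.1282)
n_5 = (+0.4772, +0.8788)
n_6 = (-0.8475, +0.5307)
  (0,1): δ = 152.70°  ·
  (0,2): δ = 128.54°  ·
  (0,3): δ = 87.76°  ·
  (0,4): δ = 33.27°  ✓
  (0,5): δ = 20.86°  ✓
  (0,6): δ = 107.31°  ·
  (1,2): δ = 155.85°  ·
  (1,3): δ = 115.06°  ·
  (1,4): δ = 60.58°  ✓
  (1,5): δ = 6.45°  ✓
  (1,6): δ = 80.00°  ·
  (2,3): δ = 139.22°  ·
  (2,4): δ = 84.73°  ·
  (2,5): δ = 30.60°  ✓
  (2,6): δ = 55.85°  ✓
  (3,4): δ = 125.51°  ·
  (3,5): δ = 71.38°  ✓
  (3,6): δ = 15.07°  ✓
  (4,5): δ = 125.87°  ·
  (4,6): δ = 39.42°  ✓
  (5,6): δ = 93.55°  ·
antipodal pairs: 9

count = 9; pairs: (0,4), (0,5), (1,4), (1,5), (2,5), (2,6), (3,5), (3,6), (4,6)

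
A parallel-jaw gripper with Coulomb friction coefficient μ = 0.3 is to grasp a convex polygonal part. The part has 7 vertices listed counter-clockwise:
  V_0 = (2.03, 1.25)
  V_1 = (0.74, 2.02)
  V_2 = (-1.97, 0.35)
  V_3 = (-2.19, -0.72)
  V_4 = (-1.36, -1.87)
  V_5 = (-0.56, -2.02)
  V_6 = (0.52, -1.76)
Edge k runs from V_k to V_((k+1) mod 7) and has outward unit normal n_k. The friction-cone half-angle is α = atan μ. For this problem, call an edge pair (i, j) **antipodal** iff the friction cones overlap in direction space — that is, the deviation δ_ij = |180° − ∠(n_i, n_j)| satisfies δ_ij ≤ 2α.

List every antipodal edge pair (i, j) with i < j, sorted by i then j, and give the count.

α = atan 0.3 = 16.70°;  2α = 33.40°
n_0 = (+0.5125, +0.8587)
n_1 = (-0.5246, +0.8513)
n_2 = (-0.9795, +0.2014)
n_3 = (-0.8109, -0.5852)
n_4 = (-0.1843, -0.9829)
n_5 = (+0.2341, -0.9722)
n_6 = (+0.8938, -0.4484)
  (0,1): δ = 117.52°  ·
  (0,2): δ = 70.79°  ·
  (0,3): δ = 23.35°  ✓
  (0,4): δ = 20.21°  ✓
  (0,5): δ = 44.37°  ·
  (0,6): δ = 94.19°  ·
  (1,2): δ = 133.26°  ·
  (1,3): δ = 85.82°  ·
  (1,4): δ = 42.26°  ·
  (1,5): δ = 18.11°  ✓
  (1,6): δ = 31.72°  ✓
  (2,3): δ = 132.56°  ·
  (2,4): δ = 89.00°  ·
  (2,5): δ = 64.85°  ·
  (2,6): δ = 15.02°  ✓
  (3,4): δ = 136.44°  ·
  (3,5): δ = 112.28°  ·
  (3,6): δ = 62.46°  ·
  (4,5): δ = 155.84°  ·
  (4,6): δ = 106.02°  ·
  (5,6): δ = 130.18°  ·
antipodal pairs: 5

count = 5; pairs: (0,3), (0,4), (1,5), (1,6), (2,6)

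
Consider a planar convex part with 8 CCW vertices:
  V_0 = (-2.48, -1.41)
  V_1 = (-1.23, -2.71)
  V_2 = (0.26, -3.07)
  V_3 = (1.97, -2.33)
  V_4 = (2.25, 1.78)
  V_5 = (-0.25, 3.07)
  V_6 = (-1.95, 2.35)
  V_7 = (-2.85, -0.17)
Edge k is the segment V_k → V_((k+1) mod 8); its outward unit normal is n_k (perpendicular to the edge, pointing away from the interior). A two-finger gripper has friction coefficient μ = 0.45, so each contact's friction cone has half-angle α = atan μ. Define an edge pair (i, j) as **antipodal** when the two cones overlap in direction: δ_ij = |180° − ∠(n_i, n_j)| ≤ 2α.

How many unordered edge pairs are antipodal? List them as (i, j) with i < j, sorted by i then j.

count = 9; pairs: (0,3), (0,4), (1,4), (1,5), (2,5), (2,6), (3,6), (3,7), (4,7)

α = atan 0.45 = 24.23°;  2α = 48.46°
n_0 = (-0.7208, -0.6931)
n_1 = (-0.2349, -0.9720)
n_2 = (+0.3972, -0.9178)
n_3 = (+0.9977, -0.0680)
n_4 = (+0.4586, +0.8887)
n_5 = (-0.3900, +0.9208)
n_6 = (-0.9417, +0.3363)
n_7 = (-0.9583, -0.2859)
  (0,1): δ = 147.46°  ·
  (0,2): δ = 110.48°  ·
  (0,3): δ = 47.77°  ✓
  (0,4): δ = 18.83°  ✓
  (0,5): δ = 69.08°  ·
  (0,6): δ = 116.47°  ·
  (0,7): δ = 152.74°  ·
  (1,2): δ = 143.02°  ·
  (1,3): δ = 80.31°  ·
  (1,4): δ = 13.71°  ✓
  (1,5): δ = 36.54°  ✓
  (1,6): δ = 83.93°  ·
  (1,7): δ = 120.20°  ·
  (2,3): δ = 117.30°  ·
  (2,4): δ = 50.69°  ·
  (2,5): δ = 0.45°  ✓
  (2,6): δ = 46.95°  ✓
  (2,7): δ = 83.21°  ·
  (3,4): δ = 113.40°  ·
  (3,5): δ = 63.15°  ·
  (3,6): δ = 15.76°  ✓
  (3,7): δ = 20.51°  ✓
  (4,5): δ = 129.75°  ·
  (4,6): δ = 82.36°  ·
  (4,7): δ = 46.09°  ✓
  (5,6): δ = 132.61°  ·
  (5,7): δ = 96.34°  ·
  (6,7): δ = 143.73°  ·
antipodal pairs: 9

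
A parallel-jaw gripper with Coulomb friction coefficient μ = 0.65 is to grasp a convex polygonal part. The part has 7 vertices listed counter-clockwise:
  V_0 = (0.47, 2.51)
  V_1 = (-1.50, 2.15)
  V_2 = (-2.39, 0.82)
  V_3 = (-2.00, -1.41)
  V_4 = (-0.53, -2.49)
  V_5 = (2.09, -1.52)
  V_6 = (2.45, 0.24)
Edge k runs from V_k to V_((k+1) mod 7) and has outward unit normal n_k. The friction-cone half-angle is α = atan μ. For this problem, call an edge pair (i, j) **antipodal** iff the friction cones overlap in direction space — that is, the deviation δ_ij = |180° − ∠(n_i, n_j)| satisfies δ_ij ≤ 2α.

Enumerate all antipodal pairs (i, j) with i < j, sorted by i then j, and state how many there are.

count = 8; pairs: (0,3), (0,4), (1,4), (1,5), (2,5), (2,6), (3,5), (3,6)

α = atan 0.65 = 33.02°;  2α = 66.05°
n_0 = (-0.1798, +0.9837)
n_1 = (-0.8311, +0.5561)
n_2 = (-0.9850, -0.1723)
n_3 = (-0.5921, -0.8059)
n_4 = (+0.3472, -0.9378)
n_5 = (+0.9797, -0.2004)
n_6 = (+0.7536, +0.6573)
  (0,1): δ = 134.15°  ·
  (0,2): δ = 90.44°  ·
  (0,3): δ = 46.66°  ✓
  (0,4): δ = 9.96°  ✓
  (0,5): δ = 68.08°  ·
  (0,6): δ = 120.74°  ·
  (1,2): δ = 136.29°  ·
  (1,3): δ = 92.52°  ·
  (1,4): δ = 35.89°  ✓
  (1,5): δ = 22.23°  ✓
  (1,6): δ = 74.89°  ·
  (2,3): δ = 136.22°  ·
  (2,4): δ = 79.60°  ·
  (2,5): δ = 21.48°  ✓
  (2,6): δ = 31.18°  ✓
  (3,4): δ = 123.38°  ·
  (3,5): δ = 65.26°  ✓
  (3,6): δ = 12.60°  ✓
  (4,5): δ = 121.88°  ·
  (4,6): δ = 69.22°  ·
  (5,6): δ = 127.34°  ·
antipodal pairs: 8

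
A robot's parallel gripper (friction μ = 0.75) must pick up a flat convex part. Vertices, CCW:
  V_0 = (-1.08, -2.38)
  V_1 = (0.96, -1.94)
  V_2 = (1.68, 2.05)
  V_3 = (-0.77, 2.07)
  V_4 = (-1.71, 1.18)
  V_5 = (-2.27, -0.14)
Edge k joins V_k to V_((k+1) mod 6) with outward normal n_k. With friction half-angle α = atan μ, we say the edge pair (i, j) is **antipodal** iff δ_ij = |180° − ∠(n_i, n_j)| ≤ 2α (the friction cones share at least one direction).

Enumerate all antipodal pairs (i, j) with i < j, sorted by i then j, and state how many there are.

α = atan 0.75 = 36.87°;  2α = 73.74°
n_0 = (+0.2108, -0.9775)
n_1 = (+0.9841, -0.1776)
n_2 = (+0.0082, +1.0000)
n_3 = (-0.6875, +0.7262)
n_4 = (-0.9206, +0.3905)
n_5 = (-0.8831, -0.4692)
  (0,1): δ = 112.40°  ·
  (0,2): δ = 12.64°  ✓
  (0,3): δ = 31.26°  ✓
  (0,4): δ = 54.84°  ✓
  (0,5): δ = 105.81°  ·
  (1,2): δ = 80.24°  ·
  (1,3): δ = 36.34°  ✓
  (1,4): δ = 12.76°  ✓
  (1,5): δ = 38.21°  ✓
  (2,3): δ = 136.10°  ·
  (2,4): δ = 112.52°  ·
  (2,5): δ = 61.55°  ✓
  (3,4): δ = 156.42°  ·
  (3,5): δ = 105.46°  ·
  (4,5): δ = 129.03°  ·
antipodal pairs: 7

count = 7; pairs: (0,2), (0,3), (0,4), (1,3), (1,4), (1,5), (2,5)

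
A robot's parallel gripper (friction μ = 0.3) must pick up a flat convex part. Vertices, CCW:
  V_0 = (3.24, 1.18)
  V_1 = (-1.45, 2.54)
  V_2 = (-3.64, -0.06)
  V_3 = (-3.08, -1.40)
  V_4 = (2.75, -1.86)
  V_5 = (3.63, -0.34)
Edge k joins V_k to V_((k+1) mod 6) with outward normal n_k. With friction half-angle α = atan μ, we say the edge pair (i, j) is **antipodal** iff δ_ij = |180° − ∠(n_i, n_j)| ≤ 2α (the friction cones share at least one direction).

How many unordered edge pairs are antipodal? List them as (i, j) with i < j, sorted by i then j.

α = atan 0.3 = 16.70°;  2α = 33.40°
n_0 = (+0.2785, +0.9604)
n_1 = (-0.7648, +0.6442)
n_2 = (-0.9227, -0.3856)
n_3 = (-0.0787, -0.9969)
n_4 = (+0.8654, -0.5010)
n_5 = (+0.9686, +0.2485)
  (0,1): δ = 113.94°  ·
  (0,2): δ = 51.15°  ·
  (0,3): δ = 11.66°  ✓
  (0,4): δ = 76.10°  ·
  (0,5): δ = 120.56°  ·
  (1,2): δ = 117.21°  ·
  (1,3): δ = 54.40°  ·
  (1,4): δ = 10.04°  ✓
  (1,5): δ = 54.50°  ·
  (2,3): δ = 117.19°  ·
  (2,4): δ = 52.75°  ·
  (2,5): δ = 8.29°  ✓
  (3,4): δ = 115.56°  ·
  (3,5): δ = 71.10°  ·
  (4,5): δ = 135.54°  ·
antipodal pairs: 3

count = 3; pairs: (0,3), (1,4), (2,5)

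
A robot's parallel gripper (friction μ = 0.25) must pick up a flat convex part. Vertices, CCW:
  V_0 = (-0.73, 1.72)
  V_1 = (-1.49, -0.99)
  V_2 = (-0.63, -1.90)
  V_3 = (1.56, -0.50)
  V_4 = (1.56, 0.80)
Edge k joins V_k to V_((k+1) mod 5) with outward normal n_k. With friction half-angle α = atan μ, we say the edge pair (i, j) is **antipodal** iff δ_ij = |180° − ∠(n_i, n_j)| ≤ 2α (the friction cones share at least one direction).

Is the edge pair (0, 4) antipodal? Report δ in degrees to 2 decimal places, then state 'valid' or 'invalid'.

δ = 83.78°, invalid

α = atan 0.25 = 14.04°;  2α = 28.07°
edge 0: e_0 = (-0.76, -2.71);  n_0 = (-0.9629, +0.2700)
edge 4: e_4 = (-2.29, +0.92);  n_4 = (+0.3728, +0.9279)
∠(n_0, n_4) = 96.22°
δ = |180° − 96.22°| = 83.78°
83.78° > 2α = 28.07°  →  invalid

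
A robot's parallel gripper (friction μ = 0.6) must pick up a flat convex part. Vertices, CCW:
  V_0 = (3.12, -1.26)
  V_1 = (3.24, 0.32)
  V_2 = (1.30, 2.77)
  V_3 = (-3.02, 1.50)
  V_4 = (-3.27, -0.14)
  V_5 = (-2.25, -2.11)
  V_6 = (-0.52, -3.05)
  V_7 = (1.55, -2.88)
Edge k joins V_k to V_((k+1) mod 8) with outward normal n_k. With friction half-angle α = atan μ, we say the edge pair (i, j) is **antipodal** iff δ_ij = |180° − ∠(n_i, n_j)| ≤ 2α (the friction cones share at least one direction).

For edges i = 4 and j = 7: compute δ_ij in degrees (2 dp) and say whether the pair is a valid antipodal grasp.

δ = 71.48°, invalid

α = atan 0.6 = 30.96°;  2α = 61.93°
edge 4: e_4 = (+1.02, -1.97);  n_4 = (-0.8880, -0.4598)
edge 7: e_7 = (+1.57, +1.62);  n_7 = (+0.7181, -0.6959)
∠(n_4, n_7) = 108.52°
δ = |180° − 108.52°| = 71.48°
71.48° > 2α = 61.93°  →  invalid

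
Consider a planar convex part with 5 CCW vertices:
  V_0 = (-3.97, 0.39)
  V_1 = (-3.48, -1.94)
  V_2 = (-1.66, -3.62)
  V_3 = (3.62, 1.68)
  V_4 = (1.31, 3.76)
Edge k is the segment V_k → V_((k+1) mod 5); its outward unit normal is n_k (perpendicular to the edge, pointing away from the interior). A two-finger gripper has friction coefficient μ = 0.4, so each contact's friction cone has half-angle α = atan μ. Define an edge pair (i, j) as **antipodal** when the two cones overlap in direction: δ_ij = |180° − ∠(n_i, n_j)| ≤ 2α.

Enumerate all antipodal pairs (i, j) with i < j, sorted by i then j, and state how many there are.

α = atan 0.4 = 21.80°;  2α = 43.60°
n_0 = (-0.9786, -0.2058)
n_1 = (-0.6783, -0.7348)
n_2 = (+0.7084, -0.7058)
n_3 = (+0.6691, +0.7431)
n_4 = (-0.5380, +0.8429)
  (0,1): δ = 144.59°  ·
  (0,2): δ = 56.77°  ·
  (0,3): δ = 36.12°  ✓
  (0,4): δ = 110.67°  ·
  (1,2): δ = 92.18°  ·
  (1,3): δ = 0.71°  ✓
  (1,4): δ = 75.26°  ·
  (2,3): δ = 87.11°  ·
  (2,4): δ = 12.56°  ✓
  (3,4): δ = 105.45°  ·
antipodal pairs: 3

count = 3; pairs: (0,3), (1,3), (2,4)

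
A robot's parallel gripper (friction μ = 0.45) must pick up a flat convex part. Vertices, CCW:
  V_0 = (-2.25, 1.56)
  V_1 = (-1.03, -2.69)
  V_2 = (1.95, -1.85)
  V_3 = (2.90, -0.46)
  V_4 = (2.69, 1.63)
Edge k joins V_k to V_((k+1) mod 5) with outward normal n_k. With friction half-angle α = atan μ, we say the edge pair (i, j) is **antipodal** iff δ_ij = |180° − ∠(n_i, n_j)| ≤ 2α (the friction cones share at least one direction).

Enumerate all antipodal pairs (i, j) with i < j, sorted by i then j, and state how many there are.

α = atan 0.45 = 24.23°;  2α = 48.46°
n_0 = (-0.9612, -0.2759)
n_1 = (+0.2713, -0.9625)
n_2 = (+0.8256, -0.5643)
n_3 = (+0.9950, +0.1000)
n_4 = (-0.0142, +0.9999)
  (0,1): δ = 90.27°  ·
  (0,2): δ = 50.37°  ·
  (0,3): δ = 10.28°  ✓
  (0,4): δ = 74.80°  ·
  (1,2): δ = 140.09°  ·
  (1,3): δ = 100.00°  ·
  (1,4): δ = 14.93°  ✓
  (2,3): δ = 139.91°  ·
  (2,4): δ = 54.84°  ·
  (3,4): δ = 94.93°  ·
antipodal pairs: 2

count = 2; pairs: (0,3), (1,4)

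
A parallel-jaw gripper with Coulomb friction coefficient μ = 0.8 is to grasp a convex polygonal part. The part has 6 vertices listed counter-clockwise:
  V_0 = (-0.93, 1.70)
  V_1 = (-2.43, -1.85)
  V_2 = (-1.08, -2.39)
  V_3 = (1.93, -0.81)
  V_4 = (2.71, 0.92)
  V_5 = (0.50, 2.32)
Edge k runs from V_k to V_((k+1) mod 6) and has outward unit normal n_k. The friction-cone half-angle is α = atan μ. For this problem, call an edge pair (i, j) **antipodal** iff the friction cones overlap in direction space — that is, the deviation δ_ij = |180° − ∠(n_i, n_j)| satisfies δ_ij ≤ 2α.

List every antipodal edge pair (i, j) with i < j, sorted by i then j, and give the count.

count = 7; pairs: (0,2), (0,3), (1,4), (1,5), (2,4), (2,5), (3,5)

α = atan 0.8 = 38.66°;  2α = 77.32°
n_0 = (-0.9211, +0.3892)
n_1 = (-0.3714, -0.9285)
n_2 = (+0.4648, -0.8854)
n_3 = (+0.9116, -0.4110)
n_4 = (+0.5351, +0.8448)
n_5 = (-0.3978, +0.9175)
  (0,1): δ = 88.90°  ·
  (0,2): δ = 39.40°  ✓
  (0,3): δ = 1.36°  ✓
  (0,4): δ = 80.55°  ·
  (0,5): δ = 136.35°  ·
  (1,2): δ = 130.50°  ·
  (1,3): δ = 92.47°  ·
  (1,4): δ = 10.55°  ✓
  (1,5): δ = 45.24°  ✓
  (2,3): δ = 141.96°  ·
  (2,4): δ = 60.05°  ✓
  (2,5): δ = 4.26°  ✓
  (3,4): δ = 98.08°  ·
  (3,5): δ = 42.29°  ✓
  (4,5): δ = 124.21°  ·
antipodal pairs: 7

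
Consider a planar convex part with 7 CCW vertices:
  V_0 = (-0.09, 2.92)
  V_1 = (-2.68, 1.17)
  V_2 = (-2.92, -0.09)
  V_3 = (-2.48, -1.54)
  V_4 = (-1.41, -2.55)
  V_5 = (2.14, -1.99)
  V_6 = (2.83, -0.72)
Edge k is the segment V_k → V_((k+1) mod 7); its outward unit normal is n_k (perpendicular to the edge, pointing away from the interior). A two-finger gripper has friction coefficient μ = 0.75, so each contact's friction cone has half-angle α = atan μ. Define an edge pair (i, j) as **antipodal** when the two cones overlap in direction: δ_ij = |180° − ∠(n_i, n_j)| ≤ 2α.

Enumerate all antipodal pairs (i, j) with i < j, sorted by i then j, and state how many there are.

α = atan 0.75 = 36.87°;  2α = 73.74°
n_0 = (-0.5599, +0.8286)
n_1 = (-0.9823, +0.1871)
n_2 = (-0.9569, -0.2904)
n_3 = (-0.6864, -0.7272)
n_4 = (+0.1558, -0.9878)
n_5 = (+0.8787, -0.4774)
n_6 = (+0.7800, +0.6257)
  (0,1): δ = 134.83°  ·
  (0,2): δ = 107.17°  ·
  (0,3): δ = 77.39°  ·
  (0,4): δ = 25.08°  ✓
  (0,5): δ = 27.44°  ✓
  (0,6): δ = 94.69°  ·
  (1,2): δ = 152.34°  ·
  (1,3): δ = 122.56°  ·
  (1,4): δ = 70.25°  ✓
  (1,5): δ = 17.73°  ✓
  (1,6): δ = 49.52°  ✓
  (2,3): δ = 150.23°  ·
  (2,4): δ = 97.92°  ·
  (2,5): δ = 45.40°  ✓
  (2,6): δ = 21.86°  ✓
  (3,4): δ = 127.69°  ·
  (3,5): δ = 75.17°  ·
  (3,6): δ = 7.92°  ✓
  (4,5): δ = 127.48°  ·
  (4,6): δ = 60.23°  ✓
  (5,6): δ = 112.75°  ·
antipodal pairs: 9

count = 9; pairs: (0,4), (0,5), (1,4), (1,5), (1,6), (2,5), (2,6), (3,6), (4,6)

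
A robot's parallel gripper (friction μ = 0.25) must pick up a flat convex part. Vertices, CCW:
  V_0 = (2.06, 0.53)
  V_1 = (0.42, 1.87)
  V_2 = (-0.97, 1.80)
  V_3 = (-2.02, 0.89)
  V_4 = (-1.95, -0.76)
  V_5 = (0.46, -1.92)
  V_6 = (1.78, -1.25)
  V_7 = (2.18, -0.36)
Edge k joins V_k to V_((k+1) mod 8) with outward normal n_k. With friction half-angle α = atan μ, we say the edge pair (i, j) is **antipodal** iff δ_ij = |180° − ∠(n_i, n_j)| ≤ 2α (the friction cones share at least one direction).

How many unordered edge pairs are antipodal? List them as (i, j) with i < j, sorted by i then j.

α = atan 0.25 = 14.04°;  2α = 28.07°
n_0 = (+0.6327, +0.7744)
n_1 = (-0.0503, +0.9987)
n_2 = (-0.6549, +0.7557)
n_3 = (-0.9991, -0.0424)
n_4 = (-0.4337, -0.9011)
n_5 = (+0.4526, -0.8917)
n_6 = (+0.9121, -0.4099)
n_7 = (+0.9910, +0.1336)
  (0,1): δ = 137.87°  ·
  (0,2): δ = 99.83°  ·
  (0,3): δ = 48.32°  ·
  (0,4): δ = 13.55°  ✓
  (0,5): δ = 66.16°  ·
  (0,6): δ = 105.05°  ·
  (0,7): δ = 136.93°  ·
  (1,2): δ = 141.97°  ·
  (1,3): δ = 90.45°  ·
  (1,4): δ = 28.59°  ·
  (1,5): δ = 24.03°  ✓
  (1,6): δ = 62.92°  ·
  (1,7): δ = 94.80°  ·
  (2,3): δ = 128.49°  ·
  (2,4): δ = 66.62°  ·
  (2,5): δ = 14.00°  ✓
  (2,6): δ = 24.88°  ✓
  (2,7): δ = 56.76°  ·
  (3,4): δ = 118.13°  ·
  (3,5): δ = 65.52°  ·
  (3,6): δ = 26.63°  ✓
  (3,7): δ = 5.25°  ✓
  (4,5): δ = 127.39°  ·
  (4,6): δ = 88.50°  ·
  (4,7): δ = 56.62°  ·
  (5,6): δ = 141.11°  ·
  (5,7): δ = 109.23°  ·
  (6,7): δ = 148.12°  ·
antipodal pairs: 6

count = 6; pairs: (0,4), (1,5), (2,5), (2,6), (3,6), (3,7)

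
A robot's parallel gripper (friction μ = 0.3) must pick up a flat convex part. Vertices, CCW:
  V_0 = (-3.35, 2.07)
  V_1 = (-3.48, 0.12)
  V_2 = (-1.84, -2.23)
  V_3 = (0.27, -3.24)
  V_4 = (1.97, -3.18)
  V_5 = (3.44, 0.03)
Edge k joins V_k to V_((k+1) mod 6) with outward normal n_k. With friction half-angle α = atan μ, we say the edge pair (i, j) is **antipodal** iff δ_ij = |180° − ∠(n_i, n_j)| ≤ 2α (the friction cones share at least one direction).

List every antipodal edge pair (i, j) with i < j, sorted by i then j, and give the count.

count = 3; pairs: (0,4), (2,5), (3,5)

α = atan 0.3 = 16.70°;  2α = 33.40°
n_0 = (-0.9978, +0.0665)
n_1 = (-0.8201, -0.5723)
n_2 = (-0.4318, -0.9020)
n_3 = (+0.0353, -0.9994)
n_4 = (+0.9092, -0.4164)
n_5 = (+0.2877, +0.9577)
  (0,1): δ = 141.28°  ·
  (0,2): δ = 111.77°  ·
  (0,3): δ = 84.16°  ·
  (0,4): δ = 20.79°  ✓
  (0,5): δ = 77.09°  ·
  (1,2): δ = 150.49°  ·
  (1,3): δ = 122.89°  ·
  (1,4): δ = 59.52°  ·
  (1,5): δ = 38.37°  ·
  (2,3): δ = 152.40°  ·
  (2,4): δ = 89.03°  ·
  (2,5): δ = 8.86°  ✓
  (3,4): δ = 116.63°  ·
  (3,5): δ = 18.74°  ✓
  (4,5): δ = 82.12°  ·
antipodal pairs: 3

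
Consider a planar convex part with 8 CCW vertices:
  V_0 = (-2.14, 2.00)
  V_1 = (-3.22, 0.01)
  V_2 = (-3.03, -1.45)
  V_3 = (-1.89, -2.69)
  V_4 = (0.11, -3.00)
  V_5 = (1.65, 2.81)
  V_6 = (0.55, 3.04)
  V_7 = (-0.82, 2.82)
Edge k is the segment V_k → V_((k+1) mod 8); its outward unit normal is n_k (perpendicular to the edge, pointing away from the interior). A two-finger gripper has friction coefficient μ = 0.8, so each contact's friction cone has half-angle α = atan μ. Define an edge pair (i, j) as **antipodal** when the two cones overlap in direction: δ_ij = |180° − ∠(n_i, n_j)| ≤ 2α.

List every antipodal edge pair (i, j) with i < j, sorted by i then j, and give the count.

count = 12; pairs: (0,3), (0,4), (1,4), (1,5), (2,4), (2,5), (2,6), (3,5), (3,6), (3,7), (4,6), (4,7)

α = atan 0.8 = 38.66°;  2α = 77.32°
n_0 = (-0.8789, +0.4770)
n_1 = (-0.9916, -0.1290)
n_2 = (-0.7362, -0.6768)
n_3 = (-0.1532, -0.9882)
n_4 = (+0.9666, -0.2562)
n_5 = (+0.2047, +0.9788)
n_6 = (-0.1586, +0.9874)
n_7 = (-0.5277, +0.8494)
  (0,1): δ = 144.10°  ·
  (0,2): δ = 108.92°  ·
  (0,3): δ = 70.32°  ✓
  (0,4): δ = 13.64°  ✓
  (0,5): δ = 106.68°  ·
  (0,6): δ = 127.61°  ·
  (0,7): δ = 150.34°  ·
  (1,2): δ = 144.82°  ·
  (1,3): δ = 106.23°  ·
  (1,4): δ = 22.26°  ✓
  (1,5): δ = 70.78°  ✓
  (1,6): δ = 91.71°  ·
  (1,7): δ = 114.43°  ·
  (2,3): δ = 141.40°  ·
  (2,4): δ = 57.44°  ✓
  (2,5): δ = 35.60°  ✓
  (2,6): δ = 56.53°  ✓
  (2,7): δ = 79.26°  ·
  (3,4): δ = 96.03°  ·
  (3,5): δ = 3.00°  ✓
  (3,6): δ = 17.93°  ✓
  (3,7): δ = 40.66°  ✓
  (4,5): δ = 86.96°  ·
  (4,6): δ = 66.03°  ✓
  (4,7): δ = 43.31°  ✓
  (5,6): δ = 159.07°  ·
  (5,7): δ = 136.34°  ·
  (6,7): δ = 157.27°  ·
antipodal pairs: 12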